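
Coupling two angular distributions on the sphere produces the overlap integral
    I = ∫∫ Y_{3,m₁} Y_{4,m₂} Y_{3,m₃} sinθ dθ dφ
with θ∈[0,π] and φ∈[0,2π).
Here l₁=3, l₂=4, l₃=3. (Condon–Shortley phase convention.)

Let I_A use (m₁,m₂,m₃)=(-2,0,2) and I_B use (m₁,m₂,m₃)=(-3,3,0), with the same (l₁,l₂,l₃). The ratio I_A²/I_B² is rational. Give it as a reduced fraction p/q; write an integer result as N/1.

7/9

Shared (l₁,l₂,l₃)=(3,4,3): N and (l;000)² cancel in I_A²/I_B².
A: Δ = 4!·2!·4!/11! = 1/34650; Racah Σ t=3..4: t=3:−1/72 t=4:+1/576 = -7/576; ⇒ 3j(3 4 3; -2 0 2)² = 7/198, sgn +1
B: Δ = 4!·2!·4!/11! = 1/34650; Racah Σ t=4..4: t=4:+1/288 = 1/288; ⇒ 3j(3 4 3; -3 3 0)² = 1/22, sgn -1
I_A²/I_B² = (7/198)/(1/22) = 7/9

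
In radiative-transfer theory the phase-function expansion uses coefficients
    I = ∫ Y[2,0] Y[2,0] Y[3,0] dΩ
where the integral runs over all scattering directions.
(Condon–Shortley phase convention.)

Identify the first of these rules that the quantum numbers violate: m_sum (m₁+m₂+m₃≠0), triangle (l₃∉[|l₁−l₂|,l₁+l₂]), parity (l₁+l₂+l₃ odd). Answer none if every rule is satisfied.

azimuthal sum: 0 + 0 + 0 = 0  ✓
0 ≤ 3 ≤ 4 (triangle on l)  ✓
L = 2 + 2 + 3 = 7 (odd)  ✗

parity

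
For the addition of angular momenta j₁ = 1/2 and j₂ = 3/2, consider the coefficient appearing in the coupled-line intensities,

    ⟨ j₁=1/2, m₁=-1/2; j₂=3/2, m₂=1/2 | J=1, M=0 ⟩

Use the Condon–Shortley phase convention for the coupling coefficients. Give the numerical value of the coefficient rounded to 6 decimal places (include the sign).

-0.707107

triangle: 1!×0!×2!/4! = 2/24
(j±m)!: 0!×1!×2!×1!×1!×1! = 2
prefactor² = (2J+1)×Δ×N² = 1/2
  k=1: −1/(1!×0!×0!×1!×0!×1!) = -1
Σ = -1  ⇒  CG² = 1/2×(-1)² = 1/2
CG = −√(1/2) = -0.707107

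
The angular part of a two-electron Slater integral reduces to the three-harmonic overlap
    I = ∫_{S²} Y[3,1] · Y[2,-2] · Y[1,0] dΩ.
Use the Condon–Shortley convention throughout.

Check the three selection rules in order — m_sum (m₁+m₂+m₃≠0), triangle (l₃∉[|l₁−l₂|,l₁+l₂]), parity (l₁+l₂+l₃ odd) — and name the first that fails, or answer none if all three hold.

m₁+m₂+m₃ = 1 − 2 + 0 = -1  ✗
triangle: |3−2|=1 ≤ l₃=1 ≤ 3+2=5
parity: l₁+l₂+l₃ = 6 is even

m_sum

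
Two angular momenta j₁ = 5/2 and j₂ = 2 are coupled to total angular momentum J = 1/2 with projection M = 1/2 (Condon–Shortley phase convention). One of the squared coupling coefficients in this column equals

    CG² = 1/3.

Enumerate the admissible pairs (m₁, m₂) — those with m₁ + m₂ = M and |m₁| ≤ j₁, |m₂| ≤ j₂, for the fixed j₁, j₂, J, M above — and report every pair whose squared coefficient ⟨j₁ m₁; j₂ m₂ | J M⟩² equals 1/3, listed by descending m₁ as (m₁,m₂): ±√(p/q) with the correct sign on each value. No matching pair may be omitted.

(5/2,-2): +√(1/3)

Admissible pairs with m₁+m₂ = M = 1/2: (-3/2,2), (-1/2,1), (1/2,0), (3/2,-1), (5/2,-2)
  (m₁,m₂)=(5/2,-2): CG² = 1/3, CG = +√(1/3)   ← matches the target
  (m₁,m₂)=(3/2,-1): CG² = 4/15, CG = −√(4/15)
  (m₁,m₂)=(1/2,0): CG² = 1/5, CG = +√(1/5)
  (m₁,m₂)=(-1/2,1): CG² = 2/15, CG = −√(2/15)
  (m₁,m₂)=(-3/2,2): CG² = 1/15, CG = +√(1/15)
Pairs with CG² = 1/3: (5/2,-2): +√(1/3)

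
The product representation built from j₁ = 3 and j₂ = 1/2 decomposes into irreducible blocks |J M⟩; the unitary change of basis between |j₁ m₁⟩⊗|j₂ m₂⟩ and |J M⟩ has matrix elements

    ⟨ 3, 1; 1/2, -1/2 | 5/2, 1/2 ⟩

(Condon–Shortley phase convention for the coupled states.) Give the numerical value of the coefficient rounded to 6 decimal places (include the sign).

+√(4/7) ≈ +0.755929

j₁+j₂−J=1  J+j₁−j₂=5  J−j₁+j₂=0  j₁+j₂+J+1=7
(j₁±m₁, j₂±m₂, J±M) = (4,2,0,1,3,2)
P² = 576/7
sum k=0..0:
  [0] +1/12 = 1/12
S = 1/12
C² = P²·S² = 4/7 ; C = +0.755929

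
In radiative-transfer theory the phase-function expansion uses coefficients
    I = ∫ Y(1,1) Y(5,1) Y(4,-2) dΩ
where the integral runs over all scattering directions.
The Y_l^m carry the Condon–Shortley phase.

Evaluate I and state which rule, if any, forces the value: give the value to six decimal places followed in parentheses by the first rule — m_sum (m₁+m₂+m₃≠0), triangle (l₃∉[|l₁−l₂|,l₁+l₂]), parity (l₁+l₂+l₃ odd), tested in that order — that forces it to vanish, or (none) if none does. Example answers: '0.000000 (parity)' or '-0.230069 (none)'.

m-sum 0 ✓  L=10 even ✓  4≤4≤6 ✓
Π(2lᵢ+1) = 3×11×9 = 297
triangle coeff Δ(1,5,4) = 1/495
Σ_t [1,1]: t=1:−1/576 = -1/576
(3j)²=5/99 [(1 5 4; 0 0 0)], sign=-1
Σ_t [0,0]: t=0:+1/2880 = 1/2880
(3j)²=2/165 [(1 5 4; 1 1 -2)], sign=+1
⇒ 4πI² = 2/11
I = (-1)√(2/11/(4π)) = -0.12028562
No selection rule forces the value: the integral is nonzero (none).

-0.120286 (none)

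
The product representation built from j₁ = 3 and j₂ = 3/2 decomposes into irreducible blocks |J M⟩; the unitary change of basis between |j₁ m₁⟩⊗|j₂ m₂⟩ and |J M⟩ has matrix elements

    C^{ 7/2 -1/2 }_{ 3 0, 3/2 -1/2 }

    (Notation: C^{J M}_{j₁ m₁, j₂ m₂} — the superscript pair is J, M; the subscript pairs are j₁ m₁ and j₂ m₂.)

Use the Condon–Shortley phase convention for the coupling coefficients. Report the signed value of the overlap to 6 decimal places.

triangle: 1!·5!·2!/9! = 240/362880
(j±m)!: 3!·3!·1!·2!·3!·4! = 10368
prefactor² = (2J+1)·Δ·N² = 384/7
  k=0: +1/(0!·1!·3!·1!·2!·1!) = 1/12
  k=1: −1/(1!·0!·2!·0!·3!·2!) = -1/24
Σ = 1/24  ⇒  CG² = 384/7·(1/24)² = 2/21
CG = +√(2/21) = +0.308607

+0.308607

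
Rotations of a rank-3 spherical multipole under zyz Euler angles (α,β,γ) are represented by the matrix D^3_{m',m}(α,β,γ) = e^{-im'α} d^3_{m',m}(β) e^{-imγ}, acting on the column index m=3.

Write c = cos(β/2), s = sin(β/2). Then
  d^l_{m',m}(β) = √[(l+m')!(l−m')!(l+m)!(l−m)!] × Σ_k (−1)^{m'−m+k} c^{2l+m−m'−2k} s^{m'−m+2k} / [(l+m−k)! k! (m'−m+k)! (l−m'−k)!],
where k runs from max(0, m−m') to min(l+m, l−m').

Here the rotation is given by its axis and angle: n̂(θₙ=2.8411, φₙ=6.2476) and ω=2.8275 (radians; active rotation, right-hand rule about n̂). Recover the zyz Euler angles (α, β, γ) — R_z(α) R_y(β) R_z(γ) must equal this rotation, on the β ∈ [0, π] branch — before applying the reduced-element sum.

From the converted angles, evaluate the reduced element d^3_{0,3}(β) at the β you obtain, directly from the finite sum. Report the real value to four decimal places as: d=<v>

d=0.0977

Axis–angle → zyz. n̂ = (sinθₙcosφₙ, sinθₙsinφₙ, cosθₙ) = (+0.295803, -0.010531, -0.955191), ω = 2.8275.
R = I cosω + sinω [n̂]ₓ + (1−cosω) n̂n̂ᵀ gives
  R = [-0.780358, +0.289032, -0.554528; -0.301187, -0.950861, -0.071764; -0.548021, +0.111015, +0.829065]
β = atan2(√(R₁₃²+R₂₃²), R₃₃) = 0.593363; α = atan2(R₂₃, R₁₃) mod 2π = 3.270292; γ = atan2(R₃₂, −R₃₁) mod 2π = 0.199870
d^3_{0,3}(β=0.5934) via the finite sum:
Half-angle: c=0.956312, s=0.292348. N=√(6·6·720·1)=160.996894
k: max(0,(3)−(0))=3 … min(3+(3),3−(0))=3
  k=3: (−1)^0·160.9969/(36)·0.9563^3·0.2923^3 = +0.097727
d^3_{0,3}(0.5934) = +0.097727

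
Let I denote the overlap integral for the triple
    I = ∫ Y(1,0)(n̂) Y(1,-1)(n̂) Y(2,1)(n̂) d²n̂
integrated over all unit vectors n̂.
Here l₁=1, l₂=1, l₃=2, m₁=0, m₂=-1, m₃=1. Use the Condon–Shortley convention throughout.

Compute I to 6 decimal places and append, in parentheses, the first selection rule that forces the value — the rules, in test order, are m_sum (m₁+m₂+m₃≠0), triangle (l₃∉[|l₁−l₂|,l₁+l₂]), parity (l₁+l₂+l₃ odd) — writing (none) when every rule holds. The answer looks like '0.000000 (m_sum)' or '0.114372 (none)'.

-0.218510 (none)

m-sum 0 ✓  L=4 even ✓  0≤2≤2 ✓
Π(2lᵢ+1) = 3×3×5 = 45
triangle coeff Δ(1,1,2) = 1/30
Σ_t [0,0]: t=0:+1/1 = 1/1
(3j)²=2/15 [(1 1 2; 0 0 0)], sign=+1
Σ_t [0,0]: t=0:+1/2 = 1/2
(3j)²=1/10 [(1 1 2; 0 -1 1)], sign=-1
⇒ 4πI² = 3/5
I = (-1)√(3/5/(4π)) = -0.21850969
No selection rule forces the value: the integral is nonzero (none).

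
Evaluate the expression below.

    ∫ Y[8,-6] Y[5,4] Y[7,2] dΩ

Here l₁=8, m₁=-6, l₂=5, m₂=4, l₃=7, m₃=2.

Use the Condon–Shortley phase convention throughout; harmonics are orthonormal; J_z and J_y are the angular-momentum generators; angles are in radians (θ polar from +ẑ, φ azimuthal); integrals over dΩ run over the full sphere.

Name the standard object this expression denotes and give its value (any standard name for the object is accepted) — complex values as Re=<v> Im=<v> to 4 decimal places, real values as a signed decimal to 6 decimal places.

Gaunt coefficient, -0.146782

This is a Gaunt coefficient — the integral of a triple product of spherical harmonics over the sphere.
m-sum 0 ✓  L=20 even ✓  3≤7≤13 ✓
Π(2lᵢ+1) = 17×11×15 = 2805
triangle coeff Δ(8,5,7) = 1/814773960
Σ_t [1,5]: t=1:−1/87091200 t=2:+1/4976640 t=3:−1/2073600 t=4:+1/4976640 t=5:−1/87091200 = -1/9676800
(3j)²=360/46189 [(8 5 7; 0 0 0)], sign=+1
Σ_t [5,6]: t=5:−1/1045094400 t=6:+1/348364800 = 1/522547200
(3j)²=4/323 [(8 5 7; -6 4 2)], sign=-1
⇒ 4πI² = 21600/79781
I = (-1)√(21600/79781/(4π)) = -0.14678180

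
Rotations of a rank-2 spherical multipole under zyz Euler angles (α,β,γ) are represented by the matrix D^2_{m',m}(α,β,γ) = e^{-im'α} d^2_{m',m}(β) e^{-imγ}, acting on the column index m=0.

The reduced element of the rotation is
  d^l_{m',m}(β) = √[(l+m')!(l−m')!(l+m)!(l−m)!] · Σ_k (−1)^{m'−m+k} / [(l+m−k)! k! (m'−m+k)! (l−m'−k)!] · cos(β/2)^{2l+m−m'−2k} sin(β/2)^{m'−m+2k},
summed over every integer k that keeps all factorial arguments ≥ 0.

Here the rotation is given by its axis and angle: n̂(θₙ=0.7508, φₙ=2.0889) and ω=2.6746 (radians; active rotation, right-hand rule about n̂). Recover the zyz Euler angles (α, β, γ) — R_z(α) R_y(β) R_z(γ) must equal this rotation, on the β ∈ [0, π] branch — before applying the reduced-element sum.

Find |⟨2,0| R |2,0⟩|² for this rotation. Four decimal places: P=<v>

P=0.2292

Axis–angle → zyz. n̂ = (sinθₙcosφₙ, sinθₙsinφₙ, cosθₙ) = (-0.337860, +0.592689, +0.731143), ω = 2.6746.
R = I cosω + sinω [n̂]ₓ + (1−cosω) n̂n̂ᵀ gives
  R = [-0.676850, -0.708214, -0.200768; -0.049888, -0.227979, +0.972387; -0.734429, +0.668176, +0.118976]
β = atan2(√(R₁₃²+R₂₃²), R₃₃) = 1.451537; α = atan2(R₂₃, R₁₃) mod 2π = 1.774405; γ = atan2(R₃₂, −R₃₁) mod 2π = 0.738198
D^2_{0,0}(1.7744,1.4515,0.7382) = e^{-i·0·1.7744}·d^2_{0,0}(1.4515)·e^{-i·0·0.7382}. Compute d first:
c=cos(1.451537/2)=0.747989, s=sin(1.451537/2)=0.663711; N=√[2·2·2·2]=4.000000
Admissible k: 0..2 (factorial args all ≥0)
  k=0: (−1)^0·4.0000/(4)·0.7480^4·0.6637^0 = +0.313027
  k=1: (−1)^1·4.0000/(1)·0.7480^2·0.6637^2 = -0.985845
  k=2: (−1)^2·4.0000/(4)·0.7480^0·0.6637^4 = +0.194051
d^2_{0,0}(1.4515) = +0.313027 -0.985845 +0.194051 = -0.478767
|D^2_{0,0}|² = |d^2_{0,0}(β)|² = (-0.478767)² = 0.229218 (the z-rotation phases have unit modulus)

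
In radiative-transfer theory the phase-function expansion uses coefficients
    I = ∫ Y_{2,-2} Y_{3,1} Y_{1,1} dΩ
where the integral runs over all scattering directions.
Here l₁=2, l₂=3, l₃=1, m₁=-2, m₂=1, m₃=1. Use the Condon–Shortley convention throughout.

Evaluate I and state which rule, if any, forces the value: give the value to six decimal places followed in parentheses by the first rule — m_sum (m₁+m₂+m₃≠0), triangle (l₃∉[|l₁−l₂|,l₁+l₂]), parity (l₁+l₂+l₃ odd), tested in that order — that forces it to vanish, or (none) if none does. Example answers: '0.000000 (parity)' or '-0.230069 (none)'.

Rules hold: Σm=0, L=6 even, 1≤1≤5.
N = 5·7·3 = 105
Δ = 4!·0!·2!/7! = 1/105
Racah Σ t=2..2: t=2:+1/4 = 1/4
⇒ 3j(2 3 1; 0 0 0)² = 3/35, sgn -1
Racah Σ t=4..4: t=4:+1/48 = 1/48
⇒ 3j(2 3 1; -2 1 1)² = 1/105, sgn +1
4πI² = N·(3j₀)²·(3jₘ)² = 3/35
I = -1·√(0.0857143/4π) = -0.08258890
No selection rule forces the value: the integral is nonzero (none).

-0.082589 (none)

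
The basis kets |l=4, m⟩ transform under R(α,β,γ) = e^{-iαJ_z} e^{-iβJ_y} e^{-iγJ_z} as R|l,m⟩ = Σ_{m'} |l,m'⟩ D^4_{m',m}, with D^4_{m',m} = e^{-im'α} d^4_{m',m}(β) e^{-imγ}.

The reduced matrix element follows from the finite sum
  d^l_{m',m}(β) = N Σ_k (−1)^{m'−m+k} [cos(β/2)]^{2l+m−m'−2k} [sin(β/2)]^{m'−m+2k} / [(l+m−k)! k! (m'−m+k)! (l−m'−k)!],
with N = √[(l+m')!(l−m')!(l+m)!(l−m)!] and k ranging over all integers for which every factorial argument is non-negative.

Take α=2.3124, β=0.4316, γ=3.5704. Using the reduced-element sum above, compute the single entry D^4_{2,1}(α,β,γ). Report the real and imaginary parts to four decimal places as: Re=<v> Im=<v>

Re=0.1980 Im=0.5575

Split into d^4_{2,1}(β=0.4316) × two z-phases.
c=cos(0.431600/2)=0.976805, s=sin(0.431600/2)=0.214129; N=√[720·2·120·6]=1018.233765
k: max(0,(1)−(2))=0 … min(4+(1),4−(2))=2
  k=0: (−1)^1·1018.2338/(240)·0.9768^7·0.2141^1 = -0.770847
  k=1: (−1)^2·1018.2338/(48)·0.9768^5·0.2141^3 = +0.185213
  k=2: (−1)^3·1018.2338/(72)·0.9768^3·0.2141^5 = -0.005934
d^4_{2,1}(0.4316) = -0.770847 +0.185213 -0.005934 = -0.591567
Attach z-rotation phases: D = e^{-i(2)(2.3124)}·(-0.591567)·e^{-i(1)(3.5704)} = +0.197959+0.557462i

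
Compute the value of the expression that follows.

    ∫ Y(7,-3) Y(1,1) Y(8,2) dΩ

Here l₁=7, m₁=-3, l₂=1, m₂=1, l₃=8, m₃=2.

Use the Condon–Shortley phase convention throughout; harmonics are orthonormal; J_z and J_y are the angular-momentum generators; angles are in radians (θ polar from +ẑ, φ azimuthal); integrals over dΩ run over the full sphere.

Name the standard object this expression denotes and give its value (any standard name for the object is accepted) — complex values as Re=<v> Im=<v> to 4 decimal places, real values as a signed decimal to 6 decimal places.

This is a Gaunt coefficient — the integral of a triple product of spherical harmonics over the sphere.
m-sum 0 ✓  L=16 even ✓  6≤8≤8 ✓
Π(2lᵢ+1) = 15×3×17 = 765
triangle coeff Δ(7,1,8) = 1/2040
Σ_t [0,0]: t=0:+1/25401600 = 1/25401600
(3j)²=8/255 [(7 1 8; 0 0 0)], sign=+1
Σ_t [0,0]: t=0:+1/174182400 = 1/174182400
(3j)²=1/136 [(7 1 8; -3 1 2)], sign=+1
⇒ 4πI² = 3/17
I = (+1)√(3/17/(4π)) = 0.11850352

Gaunt coefficient, +0.118504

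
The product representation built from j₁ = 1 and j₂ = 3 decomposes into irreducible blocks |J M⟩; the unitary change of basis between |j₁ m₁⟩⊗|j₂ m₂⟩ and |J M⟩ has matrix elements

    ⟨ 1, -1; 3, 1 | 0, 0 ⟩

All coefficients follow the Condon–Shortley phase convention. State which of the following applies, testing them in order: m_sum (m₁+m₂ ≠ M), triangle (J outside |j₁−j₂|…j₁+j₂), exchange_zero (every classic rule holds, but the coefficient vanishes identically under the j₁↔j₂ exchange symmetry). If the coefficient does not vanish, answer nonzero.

m-sum: m₁+m₂ = -1+1 = 0, M = 0  ✓
triangle: need |j₁−j₂| ≤ J ≤ j₁+j₂, i.e. J ∈ [2, 4]; J = 0 is outside ✗ ⇒ coefficient is 0

triangle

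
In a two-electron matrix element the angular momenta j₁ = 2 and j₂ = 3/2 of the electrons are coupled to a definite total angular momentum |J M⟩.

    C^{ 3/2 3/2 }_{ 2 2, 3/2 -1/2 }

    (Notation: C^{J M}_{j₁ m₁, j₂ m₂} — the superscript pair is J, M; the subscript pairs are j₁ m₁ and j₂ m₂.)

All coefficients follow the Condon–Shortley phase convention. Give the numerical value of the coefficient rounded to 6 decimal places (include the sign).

+√(2/5) ≈ +0.632456

j₁+j₂−J=2  J+j₁−j₂=2  J−j₁+j₂=1  j₁+j₂+J+1=6
(j₁±m₁, j₂±m₂, J±M) = (4,0,1,2,3,0)
P² = 32/5
sum k=0..0:
  [0] +1/4 = 1/4
S = 1/4
C² = P²·S² = 2/5 ; C = +0.632456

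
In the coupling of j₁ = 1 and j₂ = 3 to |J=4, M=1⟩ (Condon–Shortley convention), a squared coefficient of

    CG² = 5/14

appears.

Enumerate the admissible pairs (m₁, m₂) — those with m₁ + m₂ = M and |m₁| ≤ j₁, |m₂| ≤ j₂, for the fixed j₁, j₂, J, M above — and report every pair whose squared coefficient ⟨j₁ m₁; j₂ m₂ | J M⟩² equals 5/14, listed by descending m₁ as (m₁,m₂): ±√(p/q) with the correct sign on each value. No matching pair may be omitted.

Admissible pairs with m₁+m₂ = M = 1: (-1,2), (0,1), (1,0)
  (m₁,m₂)=(1,0): CG² = 5/14, CG = +√(5/14)   ← matches the target
  (m₁,m₂)=(0,1): CG² = 15/28, CG = +√(15/28)
  (m₁,m₂)=(-1,2): CG² = 3/28, CG = +√(3/28)
Pairs with CG² = 5/14: (1,0): +√(5/14)

(1,0): +√(5/14)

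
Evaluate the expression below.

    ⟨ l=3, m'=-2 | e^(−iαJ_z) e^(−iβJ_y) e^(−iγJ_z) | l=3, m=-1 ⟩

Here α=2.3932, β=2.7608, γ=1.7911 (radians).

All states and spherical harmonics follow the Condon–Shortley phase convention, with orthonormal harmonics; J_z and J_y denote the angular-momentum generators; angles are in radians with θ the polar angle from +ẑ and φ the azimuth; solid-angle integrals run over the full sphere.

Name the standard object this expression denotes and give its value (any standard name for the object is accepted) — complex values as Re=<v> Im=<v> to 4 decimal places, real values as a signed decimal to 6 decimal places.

This is a Wigner D-matrix element — the rotation-matrix element ⟨l m'| R(α,β,γ) |l m⟩ in the angular-momentum basis.
Split into d^3_{-2,-1}(β=2.7608) × two z-phases.
c=cos(2.760800/2)=0.189248, s=sin(2.760800/2)=0.981929; N=√[1·120·2·24]=75.894664
The bounds max(0,m−m')=1 and min(l+m,l−m')=2 give 2 terms
  k=1: (−1)^0·75.8947/(24)·0.1892^5·0.9819^1 = +0.000754
  k=2: (−1)^1·75.8947/(12)·0.1892^3·0.9819^3 = -0.040585
d^3_{-2,-1}(2.7608) = +0.000754 -0.040585 = -0.039831
Phases: e^{-i·(-2)·2.3932}=+0.073943-0.997262i, e^{-i·(-1)·1.7911}=-0.218526+0.975831i ⇒ D=-0.038118-0.011554i

Wigner D-matrix element, Re=-0.0381 Im=-0.0116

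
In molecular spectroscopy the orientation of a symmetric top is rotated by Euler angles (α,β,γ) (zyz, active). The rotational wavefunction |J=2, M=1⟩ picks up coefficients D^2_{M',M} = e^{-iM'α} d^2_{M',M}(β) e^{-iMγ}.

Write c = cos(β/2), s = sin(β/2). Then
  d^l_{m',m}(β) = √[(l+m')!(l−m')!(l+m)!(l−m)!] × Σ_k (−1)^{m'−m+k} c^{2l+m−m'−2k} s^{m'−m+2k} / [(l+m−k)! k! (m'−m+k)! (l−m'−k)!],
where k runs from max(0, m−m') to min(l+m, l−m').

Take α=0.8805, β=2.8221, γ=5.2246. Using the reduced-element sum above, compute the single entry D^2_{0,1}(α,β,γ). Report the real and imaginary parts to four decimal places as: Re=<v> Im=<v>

First d^2_{0,1}(β=2.8221), then the phase factors e^{-i(0)α} and e^{-i(1)γ}:
c=cos(2.822100/2)=0.159068, s=sin(2.822100/2)=0.987268; N=√[2·2·6·1]=4.898979
Admissible k: 1..2 (factorial args all ≥0)
  k=1: (−1)^0·4.8990/(2)·0.1591^3·0.9873^1 = +0.009733
  k=2: (−1)^1·4.8990/(2)·0.1591^1·0.9873^3 = -0.374941
d^2_{0,1}(2.8221) = +0.009733 -0.374941 = -0.365207
D = (+1.000000+0.000000i)·(-0.365207)·(+0.490106+0.871663i) = -0.178990-0.318338i

Re=-0.1790 Im=-0.3183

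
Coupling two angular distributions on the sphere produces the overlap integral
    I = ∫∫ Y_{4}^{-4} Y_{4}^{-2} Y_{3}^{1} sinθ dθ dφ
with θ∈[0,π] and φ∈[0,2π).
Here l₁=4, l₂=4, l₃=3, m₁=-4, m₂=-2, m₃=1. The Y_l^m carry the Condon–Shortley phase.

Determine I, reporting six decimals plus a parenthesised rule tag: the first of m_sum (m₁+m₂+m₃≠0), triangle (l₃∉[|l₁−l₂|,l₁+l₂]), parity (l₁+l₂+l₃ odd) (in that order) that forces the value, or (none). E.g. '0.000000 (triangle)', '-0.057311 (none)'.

Σmᵢ = -5 ≠ 0, so the φ-integral vanishes; I = 0

0.000000 (m_sum)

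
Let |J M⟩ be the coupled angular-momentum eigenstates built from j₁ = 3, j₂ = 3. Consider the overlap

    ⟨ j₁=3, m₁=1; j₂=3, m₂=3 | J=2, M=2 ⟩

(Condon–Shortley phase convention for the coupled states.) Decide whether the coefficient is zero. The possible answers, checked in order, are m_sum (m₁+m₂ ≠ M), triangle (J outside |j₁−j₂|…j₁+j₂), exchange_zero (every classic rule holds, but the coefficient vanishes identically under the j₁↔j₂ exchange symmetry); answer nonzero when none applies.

m-sum: m₁+m₂ = 1+3 = 4, M = 2  ✗ ⇒ coefficient is 0

m_sum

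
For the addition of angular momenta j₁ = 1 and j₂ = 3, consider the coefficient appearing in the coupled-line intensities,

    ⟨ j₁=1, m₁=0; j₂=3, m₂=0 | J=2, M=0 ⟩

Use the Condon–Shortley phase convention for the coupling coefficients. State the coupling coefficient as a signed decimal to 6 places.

j₁+j₂−J=2  J+j₁−j₂=0  J−j₁+j₂=4  j₁+j₂+J+1=7
(j₁±m₁, j₂±m₂, J±M) = (1,1,3,3,2,2)
P² = 48/7
sum k=1..1:
  [1] −1/4 = -1/4
S = -1/4
C² = P²·S² = 3/7 ; C = -0.654654

−√(3/7) ≈ -0.654654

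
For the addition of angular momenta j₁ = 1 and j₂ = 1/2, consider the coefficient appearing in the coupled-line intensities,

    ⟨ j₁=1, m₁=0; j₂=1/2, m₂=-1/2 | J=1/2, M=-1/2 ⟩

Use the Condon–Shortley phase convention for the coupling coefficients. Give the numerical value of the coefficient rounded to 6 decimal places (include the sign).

+√(1/3) = +0.577350

j₁+j₂−J=1  J+j₁−j₂=1  J−j₁+j₂=0  j₁+j₂+J+1=3
(j₁±m₁, j₂±m₂, J±M) = (1,1,0,1,0,1)
P² = 1/3
sum k=0..0:
  [0] +1/1 = 1
S = 1
C² = P²·S² = 1/3 ; C = +0.577350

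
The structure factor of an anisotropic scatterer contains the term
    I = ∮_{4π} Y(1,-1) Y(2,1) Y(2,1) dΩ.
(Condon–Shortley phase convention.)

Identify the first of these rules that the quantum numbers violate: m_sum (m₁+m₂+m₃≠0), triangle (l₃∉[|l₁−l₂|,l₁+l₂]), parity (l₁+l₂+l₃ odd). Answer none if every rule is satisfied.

m_sum

Σmᵢ = 1  ✗
l₃∈[|l₁−l₂|,l₁+l₂]=[1,3], have l₃=2
Σlᵢ = 5 ⇒ odd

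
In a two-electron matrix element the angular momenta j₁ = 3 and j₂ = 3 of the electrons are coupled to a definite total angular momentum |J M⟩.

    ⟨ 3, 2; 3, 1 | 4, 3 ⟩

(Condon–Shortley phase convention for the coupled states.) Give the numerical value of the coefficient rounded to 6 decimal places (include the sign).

-0.301511

triangle: 2!·4!·4!/11! = 1152/39916800
(j±m)!: 5!·1!·4!·2!·7!·1! = 29030400
prefactor² = (2J+1)·Δ·N² = 82944/11
  k=0: +1/(0!·2!·1!·4!·3!·0!) = 1/288
  k=1: −1/(1!·1!·0!·3!·4!·1!) = -1/144
Σ = -1/288  ⇒  CG² = 82944/11·(-1/288)² = 1/11
CG = −√(1/11) = -0.301511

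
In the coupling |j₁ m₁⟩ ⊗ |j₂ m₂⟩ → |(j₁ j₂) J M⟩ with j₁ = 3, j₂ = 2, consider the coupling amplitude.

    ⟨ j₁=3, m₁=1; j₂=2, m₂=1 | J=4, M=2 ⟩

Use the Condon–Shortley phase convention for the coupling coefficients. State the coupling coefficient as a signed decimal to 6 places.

−√(1/28) = -0.188982

j₁+j₂−J=1  J+j₁−j₂=5  J−j₁+j₂=3  j₁+j₂+J+1=10
(j₁±m₁, j₂±m₂, J±M) = (4,2,3,1,6,2)
P² = 5184/7
sum k=0..1:
  [0] +1/72 = 1/72
  [1] −1/48 = -1/48
S = -1/144
C² = P²·S² = 1/28 ; C = -0.188982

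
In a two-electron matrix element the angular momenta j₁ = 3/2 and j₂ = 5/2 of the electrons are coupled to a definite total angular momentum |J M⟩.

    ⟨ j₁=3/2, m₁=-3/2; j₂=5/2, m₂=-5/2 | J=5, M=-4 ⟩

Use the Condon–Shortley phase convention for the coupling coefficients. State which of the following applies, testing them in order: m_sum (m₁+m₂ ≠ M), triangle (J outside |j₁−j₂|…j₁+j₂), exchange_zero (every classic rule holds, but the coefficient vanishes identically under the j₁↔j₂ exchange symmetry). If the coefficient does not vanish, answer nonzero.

triangle

m-sum: m₁+m₂ = -3/2+(-5/2) = -4, M = -4  ✓
triangle: need |j₁−j₂| ≤ J ≤ j₁+j₂, i.e. J ∈ [1, 4]; J = 5 is outside ✗ ⇒ coefficient is 0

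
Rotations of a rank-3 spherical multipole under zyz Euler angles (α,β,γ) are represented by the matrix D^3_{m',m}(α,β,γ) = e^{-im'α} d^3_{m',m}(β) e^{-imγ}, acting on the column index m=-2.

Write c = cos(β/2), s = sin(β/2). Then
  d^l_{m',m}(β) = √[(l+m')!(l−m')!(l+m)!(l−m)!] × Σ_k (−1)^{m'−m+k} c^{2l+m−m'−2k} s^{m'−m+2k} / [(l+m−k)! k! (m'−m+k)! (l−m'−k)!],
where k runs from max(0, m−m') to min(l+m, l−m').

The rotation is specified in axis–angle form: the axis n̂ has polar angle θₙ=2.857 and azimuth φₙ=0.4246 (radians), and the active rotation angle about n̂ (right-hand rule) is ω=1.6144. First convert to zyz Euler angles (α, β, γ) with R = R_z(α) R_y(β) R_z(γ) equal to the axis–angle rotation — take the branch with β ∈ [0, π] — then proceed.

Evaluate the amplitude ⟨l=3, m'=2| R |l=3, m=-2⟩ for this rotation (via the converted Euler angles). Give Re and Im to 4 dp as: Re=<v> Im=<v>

Re=-0.0010 Im=-0.0080

Axis–angle → zyz. n̂ = (sinθₙcosφₙ, sinθₙsinφₙ, cosθₙ) = (+0.255835, +0.115664, -0.959776), ω = 1.6144.
R = I cosω + sinω [n̂]ₓ + (1−cosω) n̂n̂ᵀ gives
  R = [+0.024715, +0.989745, -0.140694; -0.927983, -0.029629, -0.371442; -0.371802, +0.139742, +0.917734]
β = atan2(√(R₁₃²+R₂₃²), R₃₃) = 0.408459; α = atan2(R₂₃, R₁₃) mod 2π = 4.350310; γ = atan2(R₃₂, −R₃₁) mod 2π = 0.359517
D^3_{2,-2}(4.3503,0.4085,0.3595) = e^{-i·2·4.3503}·d^3_{2,-2}(0.4085)·e^{-i·-2·0.3595}. Compute d first:
Half-angle: c=0.979218, s=0.202813. N=√(120·1·1·120)=120.000000
k: max(0,(-2)−(2))=0 … min(3+(-2),3−(2))=1
  k=0: (−1)^4·120.0000/(24)·0.9792^2·0.2028^4 = +0.008112
  k=1: (−1)^5·120.0000/(120)·0.9792^0·0.2028^6 = -0.000070
d^3_{2,-2}(0.4085) = +0.008112 -0.000070 = +0.008042
D = (-0.749057-0.662505i)·(+0.008042)·(+0.752442+0.658658i) = -0.001023-0.007977i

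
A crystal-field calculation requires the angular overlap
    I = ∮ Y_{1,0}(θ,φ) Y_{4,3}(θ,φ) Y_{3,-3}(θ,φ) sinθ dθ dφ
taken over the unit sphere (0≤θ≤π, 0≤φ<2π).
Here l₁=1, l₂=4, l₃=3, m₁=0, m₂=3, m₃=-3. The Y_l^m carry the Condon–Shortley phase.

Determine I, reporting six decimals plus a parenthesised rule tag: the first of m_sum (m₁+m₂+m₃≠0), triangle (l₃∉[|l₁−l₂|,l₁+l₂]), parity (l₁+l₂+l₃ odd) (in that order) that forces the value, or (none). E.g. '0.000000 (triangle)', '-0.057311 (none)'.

-0.162868 (none)

Rules hold: Σm=0, L=8 even, 3≤3≤5.
N = 3·9·7 = 189
Δ = 2!·0!·6!/9! = 1/252
Racah Σ t=1..1: t=1:−1/36 = -1/36
⇒ 3j(1 4 3; 0 0 0)² = 4/63, sgn +1
Racah Σ t=1..1: t=1:−1/720 = -1/720
⇒ 3j(1 4 3; 0 3 -3)² = 1/36, sgn -1
4πI² = N·(3j₀)²·(3jₘ)² = 1/3
I = -1·√(0.333333/4π) = -0.16286750
No selection rule forces the value: the integral is nonzero (none).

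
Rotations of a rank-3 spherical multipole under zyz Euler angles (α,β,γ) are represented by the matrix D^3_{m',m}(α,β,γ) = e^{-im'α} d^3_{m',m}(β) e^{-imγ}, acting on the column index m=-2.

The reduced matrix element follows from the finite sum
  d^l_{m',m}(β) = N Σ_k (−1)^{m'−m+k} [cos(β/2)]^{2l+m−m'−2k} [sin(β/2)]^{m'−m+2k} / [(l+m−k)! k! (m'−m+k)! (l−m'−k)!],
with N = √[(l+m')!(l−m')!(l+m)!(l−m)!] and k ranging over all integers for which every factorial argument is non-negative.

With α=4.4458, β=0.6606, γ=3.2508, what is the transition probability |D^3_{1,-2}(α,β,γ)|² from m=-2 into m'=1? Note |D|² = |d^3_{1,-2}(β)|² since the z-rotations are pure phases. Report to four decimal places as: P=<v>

P=0.0295

D^3_{1,-2}(4.4458,0.6606,3.2508) = e^{-i·1·4.4458}·d^3_{1,-2}(0.6606)·e^{-i·-2·3.2508}. Compute d first:
c=cos(0.660600/2)=0.945945, s=sin(0.660600/2)=0.324327; N=√[24·2·1·120]=75.894664
k∈{0,1} keeps every argument non-negative
  k=0: (−1)^3·75.8947/(12)·0.9459^3·0.3243^3 = -0.182632
  k=1: (−1)^4·75.8947/(24)·0.9459^1·0.3243^5 = +0.010734
d^3_{1,-2}(0.6606) = -0.182632 +0.010734 = -0.171897
|D^3_{1,-2}|² = |d^3_{1,-2}(β)|² = (-0.171897)² = 0.029549 (the z-rotation phases have unit modulus)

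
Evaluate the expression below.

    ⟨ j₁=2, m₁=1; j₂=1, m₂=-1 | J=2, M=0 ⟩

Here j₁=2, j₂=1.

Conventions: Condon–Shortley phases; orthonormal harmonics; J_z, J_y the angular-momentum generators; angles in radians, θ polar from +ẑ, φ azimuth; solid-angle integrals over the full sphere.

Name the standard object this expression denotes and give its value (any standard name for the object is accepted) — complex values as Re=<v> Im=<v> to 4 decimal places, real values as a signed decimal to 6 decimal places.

This is a Clebsch–Gordan (vector-coupling) coefficient.
j₁+j₂−J=1  J+j₁−j₂=3  J−j₁+j₂=1  j₁+j₂+J+1=6
(j₁±m₁, j₂±m₂, J±M) = (3,1,0,2,2,2)
P² = 2
sum k=0..0:
  [0] +1/2 = 1/2
S = 1/2
C² = P²·S² = 1/2 ; C = +0.707107

Clebsch–Gordan coefficient, +√(1/2) ≈ +0.707107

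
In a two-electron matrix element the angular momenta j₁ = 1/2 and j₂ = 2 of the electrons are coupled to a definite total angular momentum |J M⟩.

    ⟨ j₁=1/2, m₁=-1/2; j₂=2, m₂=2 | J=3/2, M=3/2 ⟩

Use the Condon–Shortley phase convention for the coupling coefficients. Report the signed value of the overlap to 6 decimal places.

j₁+j₂−J=1  J+j₁−j₂=0  J−j₁+j₂=3  j₁+j₂+J+1=5
(j₁±m₁, j₂±m₂, J±M) = (0,1,4,0,3,0)
P² = 144/5
sum k=1..1:
  [1] −1/6 = -1/6
S = -1/6
C² = P²·S² = 4/5 ; C = -0.894427

-0.894427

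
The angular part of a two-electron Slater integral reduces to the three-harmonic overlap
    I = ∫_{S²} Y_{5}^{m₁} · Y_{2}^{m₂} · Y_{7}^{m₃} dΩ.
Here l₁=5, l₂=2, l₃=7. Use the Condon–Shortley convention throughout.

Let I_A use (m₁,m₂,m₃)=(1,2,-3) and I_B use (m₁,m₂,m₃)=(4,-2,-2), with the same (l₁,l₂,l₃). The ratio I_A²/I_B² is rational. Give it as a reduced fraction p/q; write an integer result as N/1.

42/1

Shared (l₁,l₂,l₃)=(5,2,7): N and (l;000)² cancel in I_A²/I_B².
A: Δ = 0!·10!·4!/15! = 1/15015; Racah Σ t=0..0: t=0:+1/414720 = 1/414720; ⇒ 3j(5 2 7; 1 2 -3)² = 2/143, sgn +1
B: Δ = 0!·10!·4!/15! = 1/15015; Racah Σ t=0..0: t=0:+1/8709120 = 1/8709120; ⇒ 3j(5 2 7; 4 -2 -2)² = 1/3003, sgn -1
I_A²/I_B² = (2/143)/(1/3003) = 42/1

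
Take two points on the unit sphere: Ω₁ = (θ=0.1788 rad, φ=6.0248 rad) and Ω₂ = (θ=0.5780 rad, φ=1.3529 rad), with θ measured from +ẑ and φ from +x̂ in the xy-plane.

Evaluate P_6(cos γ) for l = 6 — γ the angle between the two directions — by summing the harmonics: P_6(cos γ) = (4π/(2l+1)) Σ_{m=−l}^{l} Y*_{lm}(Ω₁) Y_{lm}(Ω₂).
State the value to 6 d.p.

Summing Y*_{l m}(θ₁,φ₁)·Y_{l m}(θ₂,φ₂) over m ∈ [−6, 6]; prefactor 4π/(2·6+1) = 0.966644:
  [-6]  conj(Y_{6,-6})(Ω₁) = (0.000000, -0.000015) ; Y_{6,-6}(Ω₂) = (-0.003345, -0.012405) ; Δ = (-0.000000, 0.000000)
  [-5]  conj(Y_{6,-5})(Ω₁) = (0.000081, -0.000282) ; Y_{6,-5}(Ω₂) = (0.060479, -0.031587) ; Δ = (-0.000004, -0.000020)
  [-4]  conj(Y_{6,-4})(Ω₁) = (0.001763, -0.002960) ; Y_{6,-4}(Ω₂) = (0.137422, 0.163414) ; Δ = (0.000726, -0.000119)
  [-3]  conj(Y_{6,-3})(Ω₁) = (0.019710, -0.019310) ; Y_{6,-3}(Ω₂) = (-0.255199, 0.333140) ; Δ = (0.001403, 0.011494)
  [-2]  conj(Y_{6,-2})(Ω₁) = (0.130003, -0.073878) ; Y_{6,-2}(Ω₂) = (-0.406506, -0.189290) ; Δ = (-0.066831, 0.005424)
  [-1]  conj(Y_{6,-1})(Ω₁) = (0.480588, -0.127016) ; Y_{6,-1}(Ω₂) = (0.007923, -0.035782) ; Δ = (-0.000737, -0.018203)
  [+0]  conj(Y_{6,0})(Ω₁) = (0.702884, -0.000000) ; Y_{6,0}(Ω₂) = (-0.420272, 0.000000) ; Δ = (-0.295403, 0.000000)
  [+1]  conj(Y_{6,1})(Ω₁) = (-0.480588, -0.127016) ; Y_{6,1}(Ω₂) = (-0.007923, -0.035782) ; Δ = (-0.000737, 0.018203)
  [+2]  conj(Y_{6,2})(Ω₁) = (0.130003, 0.073878) ; Y_{6,2}(Ω₂) = (-0.406506, 0.189290) ; Δ = (-0.066831, -0.005424)
  [+3]  conj(Y_{6,3})(Ω₁) = (-0.019710, -0.019310) ; Y_{6,3}(Ω₂) = (0.255199, 0.333140) ; Δ = (0.001403, -0.011494)
  [+4]  conj(Y_{6,4})(Ω₁) = (0.001763, 0.002960) ; Y_{6,4}(Ω₂) = (0.137422, -0.163414) ; Δ = (0.000726, 0.000119)
  [+5]  conj(Y_{6,5})(Ω₁) = (-0.000081, -0.000282) ; Y_{6,5}(Ω₂) = (-0.060479, -0.031587) ; Δ = (-0.000004, 0.000020)
  [+6]  conj(Y_{6,6})(Ω₁) = (0.000000, 0.000015) ; Y_{6,6}(Ω₂) = (-0.003345, 0.012405) ; Δ = (-0.000000, -0.000000)
Σ over m = (-0.426291, 0.000000); ×(4π/13) → (-0.412071, 0.000000). Real part: -0.412071

-0.412071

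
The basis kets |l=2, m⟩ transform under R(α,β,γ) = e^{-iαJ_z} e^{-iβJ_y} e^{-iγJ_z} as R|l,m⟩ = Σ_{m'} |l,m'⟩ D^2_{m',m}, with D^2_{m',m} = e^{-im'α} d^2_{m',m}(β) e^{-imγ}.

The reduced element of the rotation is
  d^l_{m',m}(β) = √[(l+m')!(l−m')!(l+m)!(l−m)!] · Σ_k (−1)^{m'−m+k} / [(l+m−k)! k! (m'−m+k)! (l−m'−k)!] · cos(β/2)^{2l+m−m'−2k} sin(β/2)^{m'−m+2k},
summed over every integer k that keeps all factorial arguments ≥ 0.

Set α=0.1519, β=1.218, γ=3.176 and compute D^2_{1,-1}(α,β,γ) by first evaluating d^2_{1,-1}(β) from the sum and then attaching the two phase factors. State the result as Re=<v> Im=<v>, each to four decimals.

Split into d^2_{1,-1}(β=1.2180) × two z-phases.
With c≡cos(β/2)=0.820220 and s≡sin(β/2)=0.572048, N=[6·1·1·6]^{1/2}=6.000000
Admissible k: 0..1 (factorial args all ≥0)
  k=0: (−1)^2·6.0000/(2)·0.8202^2·0.5720^2 = +0.660460
  k=1: (−1)^3·6.0000/(6)·0.8202^0·0.5720^4 = -0.107085
d^2_{1,-1}(1.2180) = +0.660460 -0.107085 = +0.553375
D = (+0.988485-0.151317i)·(+0.553375)·(-0.999408-0.034401i) = -0.549560+0.064868i

Re=-0.5496 Im=0.0649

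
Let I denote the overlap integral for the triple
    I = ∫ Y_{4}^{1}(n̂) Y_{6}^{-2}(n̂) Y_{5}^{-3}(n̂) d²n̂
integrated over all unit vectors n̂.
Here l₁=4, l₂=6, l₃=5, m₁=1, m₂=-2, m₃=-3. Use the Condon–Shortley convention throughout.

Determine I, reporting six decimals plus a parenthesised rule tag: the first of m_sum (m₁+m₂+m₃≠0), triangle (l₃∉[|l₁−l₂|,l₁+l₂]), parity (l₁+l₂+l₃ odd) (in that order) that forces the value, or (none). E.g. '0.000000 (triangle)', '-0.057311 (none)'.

m-sum = 1 − 2 − 3 = -4 ≠ 0 ⇒ I = 0

0.000000 (m_sum)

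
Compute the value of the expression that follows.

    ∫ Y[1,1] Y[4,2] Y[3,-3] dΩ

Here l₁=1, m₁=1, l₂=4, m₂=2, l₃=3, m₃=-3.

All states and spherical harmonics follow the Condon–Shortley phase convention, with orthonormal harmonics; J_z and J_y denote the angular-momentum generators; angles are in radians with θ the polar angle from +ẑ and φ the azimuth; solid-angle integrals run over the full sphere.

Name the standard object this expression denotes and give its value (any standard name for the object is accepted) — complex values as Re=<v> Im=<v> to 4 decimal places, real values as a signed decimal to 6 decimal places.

This is a Gaunt coefficient — the integral of a triple product of spherical harmonics over the sphere.
Rules hold: Σm=0, L=8 even, 3≤3≤5.
N = 3·9·7 = 189
Δ = 2!·0!·6!/9! = 1/252
Racah Σ t=1..1: t=1:−1/36 = -1/36
⇒ 3j(1 4 3; 0 0 0)² = 4/63, sgn +1
Racah Σ t=0..0: t=0:+1/1440 = 1/1440
⇒ 3j(1 4 3; 1 2 -3)² = 1/252, sgn +1
4πI² = N·(3j₀)²·(3jₘ)² = 1/21
I = +1·√(0.047619/4π) = 0.06155813

Gaunt coefficient, +0.061558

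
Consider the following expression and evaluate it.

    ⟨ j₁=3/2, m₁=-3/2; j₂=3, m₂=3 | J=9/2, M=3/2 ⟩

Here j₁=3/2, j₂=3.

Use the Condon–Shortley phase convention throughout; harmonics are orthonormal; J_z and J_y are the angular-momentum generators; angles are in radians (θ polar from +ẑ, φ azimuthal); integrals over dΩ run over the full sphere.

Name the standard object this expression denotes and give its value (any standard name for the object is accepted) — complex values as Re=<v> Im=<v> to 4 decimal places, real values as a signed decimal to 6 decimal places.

Clebsch–Gordan coefficient, +√(1/84) ≈ +0.109109

This is a Clebsch–Gordan (vector-coupling) coefficient.
j₁+j₂−J=0  J+j₁−j₂=3  J−j₁+j₂=6  j₁+j₂+J+1=10
(j₁±m₁, j₂±m₂, J±M) = (0,3,6,0,6,3)
P² = 1555200/7
sum k=0..0:
  [0] +1/4320 = 1/4320
S = 1/4320
C² = P²·S² = 1/84 ; C = +0.109109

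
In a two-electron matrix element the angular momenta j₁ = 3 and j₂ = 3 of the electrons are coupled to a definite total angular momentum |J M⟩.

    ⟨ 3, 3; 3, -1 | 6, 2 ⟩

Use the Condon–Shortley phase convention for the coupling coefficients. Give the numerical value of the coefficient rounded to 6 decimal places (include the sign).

+√(1/33) ≈ +0.174078

√[13·0!6!6!/13! · 6!0!2!4!8!4!] = √(398131200/11)
  +(−1)^0/∏(0,0,0,2,6,4)! = 1/34560  (running 1/34560)
⟨..|..⟩ = √(398131200/11)·(1/34560) = +0.174078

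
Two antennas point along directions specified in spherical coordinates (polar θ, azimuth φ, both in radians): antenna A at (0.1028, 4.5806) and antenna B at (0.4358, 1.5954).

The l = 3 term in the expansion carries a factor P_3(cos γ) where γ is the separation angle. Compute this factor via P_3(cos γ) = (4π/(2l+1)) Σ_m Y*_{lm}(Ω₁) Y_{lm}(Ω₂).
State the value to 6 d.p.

0.295923

Addition theorem: P_3(cos γ) = (4π/7) Σ_m Y*_{lm}(Ω₁) Y_{lm}(Ω₂), m = −3…3:
  [-3]  conj(Y_{3,-3})(Ω₁) = (0.000174, 0.000416) ; Y_{3,-3}(Ω₂) = (0.002314, 0.031300) ; Δ = (-0.000013, 0.000006)
  [-2]  conj(Y_{3,-2})(Ω₁) = (-0.010336, 0.002789) ; Y_{3,-2}(Ω₂) = (-0.164895, 0.008121) ; Δ = (0.001682, -0.000544)
  [-1]  conj(Y_{3,-1})(Ω₁) = (-0.017203, -0.129776) ; Y_{3,-1}(Ω₂) = (-0.010435, -0.424021) ; Δ = (-0.054848, 0.008649)
  [+0]  conj(Y_{3,0})(Ω₁) = (0.722867, -0.000000) ; Y_{3,0}(Ω₂) = (0.375173, 0.000000) ; Δ = (0.271200, 0.000000)
  [+1]  conj(Y_{3,1})(Ω₁) = (0.017203, -0.129776) ; Y_{3,1}(Ω₂) = (0.010435, -0.424021) ; Δ = (-0.054848, -0.008649)
  [+2]  conj(Y_{3,2})(Ω₁) = (-0.010336, -0.002789) ; Y_{3,2}(Ω₂) = (-0.164895, -0.008121) ; Δ = (0.001682, 0.000544)
  [+3]  conj(Y_{3,3})(Ω₁) = (-0.000174, 0.000416) ; Y_{3,3}(Ω₂) = (-0.002314, 0.031300) ; Δ = (-0.000013, -0.000006)
Accumulated sum (0.164842, 0.000000); after 4π/(2l+1) scaling, (0.295923, 0.000000) ⇒ P_3 = 0.295923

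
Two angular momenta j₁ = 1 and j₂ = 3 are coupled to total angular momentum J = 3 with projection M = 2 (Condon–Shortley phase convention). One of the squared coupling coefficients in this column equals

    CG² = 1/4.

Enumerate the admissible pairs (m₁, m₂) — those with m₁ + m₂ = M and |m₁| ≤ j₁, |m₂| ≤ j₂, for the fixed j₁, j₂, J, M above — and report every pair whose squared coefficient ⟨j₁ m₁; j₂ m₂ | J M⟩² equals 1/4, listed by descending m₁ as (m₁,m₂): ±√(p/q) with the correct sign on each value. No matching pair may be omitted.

(-1,3): −√(1/4)

Admissible pairs with m₁+m₂ = M = 2: (-1,3), (0,2), (1,1)
  (m₁,m₂)=(1,1): CG² = 5/12, CG = +√(5/12)
  (m₁,m₂)=(0,2): CG² = 1/3, CG = −√(1/3)
  (m₁,m₂)=(-1,3): CG² = 1/4, CG = −√(1/4)   ← matches the target
Pairs with CG² = 1/4: (-1,3): −√(1/4)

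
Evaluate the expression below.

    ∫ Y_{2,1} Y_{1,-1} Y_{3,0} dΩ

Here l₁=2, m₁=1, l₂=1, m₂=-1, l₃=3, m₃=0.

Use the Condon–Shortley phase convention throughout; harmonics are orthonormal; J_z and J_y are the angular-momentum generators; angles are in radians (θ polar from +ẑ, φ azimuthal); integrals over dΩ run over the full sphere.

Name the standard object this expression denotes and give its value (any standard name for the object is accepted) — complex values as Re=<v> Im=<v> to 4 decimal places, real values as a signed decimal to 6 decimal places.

Gaunt coefficient, +0.143048

This is a Gaunt coefficient — the integral of a triple product of spherical harmonics over the sphere.
Checks pass: Σm=0; 6 even; l₃=3∈[1,3].
(2·2+1)(2·1+1)(2·3+1) = 105
Δ: 0! 4! 2! / 7! → 1/105
sum: t=0:+1/4 = 1/4
3j²(2 1 3; 0 0 0) = Δ·Π!·Σ² = 3/35  (sign -1)
sum: t=0:+1/12 = 1/12
3j²(2 1 3; 1 -1 0) = Δ·Π!·Σ² = 1/35  (sign -1)
combine: 4πI² = 105·3/35·1/35 = 9/35
take √, sign +1: I = 0.14304817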